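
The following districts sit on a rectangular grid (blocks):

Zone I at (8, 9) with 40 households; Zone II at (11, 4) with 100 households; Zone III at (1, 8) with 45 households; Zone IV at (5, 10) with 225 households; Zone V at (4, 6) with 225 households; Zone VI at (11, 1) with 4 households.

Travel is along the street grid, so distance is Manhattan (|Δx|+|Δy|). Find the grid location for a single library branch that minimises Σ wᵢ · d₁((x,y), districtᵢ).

(5, 6)

Manhattan distance separates: Σwᵢ(|x−xᵢ|+|y−yᵢ|) = Σwᵢ|x−xᵢ| + Σwᵢ|y−yᵢ|, so x and y are optimised independently as 1-D weighted medians.
Total weight W = 639; half = 319.5.
x-coordinate, sorted with cumulative weight:
  x=1 (Zone III, w=45) cum 45
  x=4 (Zone V, w=225) cum 270
  x=5 (Zone IV, w=225) cum 495  ← median
  x=8 (Zone I, w=40) cum 535
  x=11 (Zone II, w=100) cum 635
  x=11 (Zone VI, w=4) cum 639
⇒ x* = 5
y-coordinate, sorted with cumulative weight:
  y=1 (Zone VI, w=4) cum 4
  y=4 (Zone II, w=100) cum 104
  y=6 (Zone V, w=225) cum 329  ← median
  y=8 (Zone III, w=45) cum 374
  y=9 (Zone I, w=40) cum 414
  y=10 (Zone IV, w=225) cum 639
⇒ y* = 6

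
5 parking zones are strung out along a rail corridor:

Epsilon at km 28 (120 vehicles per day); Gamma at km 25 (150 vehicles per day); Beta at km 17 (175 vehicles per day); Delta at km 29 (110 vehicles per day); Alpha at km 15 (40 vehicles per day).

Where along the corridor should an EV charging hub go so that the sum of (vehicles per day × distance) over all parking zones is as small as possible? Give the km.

For a sum of weighted absolute distances on a line, the optimum is the weighted median (not the mean). Total weight W = 595; half-weight = 297.5.
Sort by position and accumulate weight:
  km 15 (Alpha, w=40) → cum 40
  km 17 (Beta, w=175) → cum 215
  km 25 (Gamma, w=150) → cum 365  ≥ 297.5 → median here
  km 28 (Epsilon, w=120) → cum 485
  km 29 (Delta, w=110) → cum 595
Optimal location: km 25.

x = 25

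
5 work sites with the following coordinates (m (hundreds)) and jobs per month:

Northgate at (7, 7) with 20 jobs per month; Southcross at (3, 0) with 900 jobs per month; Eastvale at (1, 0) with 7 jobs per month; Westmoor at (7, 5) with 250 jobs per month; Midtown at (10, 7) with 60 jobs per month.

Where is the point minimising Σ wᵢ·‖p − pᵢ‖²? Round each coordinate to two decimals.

(4.20, 1.46)

The minimiser of Σwᵢ‖p−pᵢ‖² is the weighted centroid p* = (Σwᵢpᵢ)/(Σwᵢ).
Σwᵢ = 1237.
Σwᵢxᵢ = 20·7 + 900·3 + 7·1 + 250·7 + 60·10 = 5197.
Σwᵢyᵢ = 20·7 + 900·0 + 7·0 + 250·5 + 60·7 = 1810.
x* = 5197/1237 = 4.20, y* = 1810/1237 = 1.46.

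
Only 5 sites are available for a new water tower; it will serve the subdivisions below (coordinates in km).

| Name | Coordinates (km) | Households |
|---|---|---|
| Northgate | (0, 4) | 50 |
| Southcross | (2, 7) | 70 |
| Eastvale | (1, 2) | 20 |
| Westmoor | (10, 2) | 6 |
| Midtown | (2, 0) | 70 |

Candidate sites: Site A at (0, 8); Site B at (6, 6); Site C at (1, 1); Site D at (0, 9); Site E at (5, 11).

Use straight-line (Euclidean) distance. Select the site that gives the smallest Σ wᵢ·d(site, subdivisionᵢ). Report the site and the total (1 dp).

Site C, total 757.2 km

Total weighted distance at each candidate:
  Site A (0, 8): total = 1125.4
  Site B (6, 6): total = 1271.6
  Site C (1, 1): total = 757.2
  Site D (0, 9): total = 1308.0
  Site E (5, 11): total = 1837.0
Minimum is at Site C with total 757.2 km.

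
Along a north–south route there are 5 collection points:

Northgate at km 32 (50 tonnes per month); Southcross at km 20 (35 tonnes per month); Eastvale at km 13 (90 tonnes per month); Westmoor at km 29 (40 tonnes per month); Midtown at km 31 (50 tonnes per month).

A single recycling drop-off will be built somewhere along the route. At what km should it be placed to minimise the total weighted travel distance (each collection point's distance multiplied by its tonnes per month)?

For a sum of weighted absolute distances on a line, the optimum is the weighted median (not the mean). Total weight W = 265; half-weight = 132.5.
Sort by position and accumulate weight:
  km 13 (Eastvale, w=90) → cum 90
  km 20 (Southcross, w=35) → cum 125
  km 29 (Westmoor, w=40) → cum 165  ≥ 132.5 → median here
  km 31 (Midtown, w=50) → cum 215
  km 32 (Northgate, w=50) → cum 265
Optimal location: km 29.

x = 29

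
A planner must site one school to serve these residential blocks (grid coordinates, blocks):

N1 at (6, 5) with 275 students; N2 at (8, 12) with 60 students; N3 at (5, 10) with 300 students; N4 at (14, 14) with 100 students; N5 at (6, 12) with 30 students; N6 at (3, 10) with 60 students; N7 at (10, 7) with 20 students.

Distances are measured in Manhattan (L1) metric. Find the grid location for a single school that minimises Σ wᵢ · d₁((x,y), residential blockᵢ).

Manhattan distance separates: Σwᵢ(|x−xᵢ|+|y−yᵢ|) = Σwᵢ|x−xᵢ| + Σwᵢ|y−yᵢ|, so x and y are optimised independently as 1-D weighted medians.
Total weight W = 845; half = 422.5.
x-coordinate, sorted with cumulative weight:
  x=3 (N6, w=60) cum 60
  x=5 (N3, w=300) cum 360
  x=6 (N1, w=275) cum 635  ← median
  x=6 (N5, w=30) cum 665
  x=8 (N2, w=60) cum 725
  x=10 (N7, w=20) cum 745
  x=14 (N4, w=100) cum 845
⇒ x* = 6
y-coordinate, sorted with cumulative weight:
  y=5 (N1, w=275) cum 275
  y=7 (N7, w=20) cum 295
  y=10 (N3, w=300) cum 595  ← median
  y=10 (N6, w=60) cum 655
  y=12 (N2, w=60) cum 715
  y=12 (N5, w=30) cum 745
  y=14 (N4, w=100) cum 845
⇒ y* = 10

(6, 10)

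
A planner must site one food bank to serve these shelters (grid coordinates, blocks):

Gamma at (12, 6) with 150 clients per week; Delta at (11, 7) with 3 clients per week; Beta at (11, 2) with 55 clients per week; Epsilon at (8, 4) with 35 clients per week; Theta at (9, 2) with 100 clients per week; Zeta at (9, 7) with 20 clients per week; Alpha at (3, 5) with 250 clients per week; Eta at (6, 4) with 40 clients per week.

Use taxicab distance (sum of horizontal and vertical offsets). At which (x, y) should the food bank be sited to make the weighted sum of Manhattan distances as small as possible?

Manhattan distance separates: Σwᵢ(|x−xᵢ|+|y−yᵢ|) = Σwᵢ|x−xᵢ| + Σwᵢ|y−yᵢ|, so x and y are optimised independently as 1-D weighted medians.
Total weight W = 653; half = 326.5.
x-coordinate, sorted with cumulative weight:
  x=3 (Alpha, w=250) cum 250
  x=6 (Eta, w=40) cum 290
  x=8 (Epsilon, w=35) cum 325
  x=9 (Theta, w=100) cum 425  ← median
  x=9 (Zeta, w=20) cum 445
  x=11 (Delta, w=3) cum 448
  x=11 (Beta, w=55) cum 503
  x=12 (Gamma, w=150) cum 653
⇒ x* = 9
y-coordinate, sorted with cumulative weight:
  y=2 (Beta, w=55) cum 55
  y=2 (Theta, w=100) cum 155
  y=4 (Epsilon, w=35) cum 190
  y=4 (Eta, w=40) cum 230
  y=5 (Alpha, w=250) cum 480  ← median
  y=6 (Gamma, w=150) cum 630
  y=7 (Delta, w=3) cum 633
  y=7 (Zeta, w=20) cum 653
⇒ y* = 5

(9, 5)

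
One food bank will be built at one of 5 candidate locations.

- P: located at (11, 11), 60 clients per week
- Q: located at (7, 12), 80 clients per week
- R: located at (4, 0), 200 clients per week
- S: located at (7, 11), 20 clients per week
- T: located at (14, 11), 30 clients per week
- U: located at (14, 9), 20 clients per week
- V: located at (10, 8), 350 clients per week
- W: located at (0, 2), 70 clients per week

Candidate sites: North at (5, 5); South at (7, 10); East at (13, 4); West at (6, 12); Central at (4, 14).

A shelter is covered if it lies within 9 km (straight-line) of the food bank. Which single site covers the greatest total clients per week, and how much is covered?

North, covering 780

Coverage radius r = 9 km; a point is covered iff (Δx)²+(Δy)² ≤ 9² = 81.
  North (5, 5): covers {P, Q, R, S, V, W} → 780
  South (7, 10): covers {P, Q, S, T, U, V} → 560
  East (13, 4): covers {P, T, U, V} → 460
  West (6, 12): covers {P, Q, S, T, U, V} → 560
  Central (4, 14): covers {P, Q, S, V} → 510
Maximum coverage at North: 780 clients per week.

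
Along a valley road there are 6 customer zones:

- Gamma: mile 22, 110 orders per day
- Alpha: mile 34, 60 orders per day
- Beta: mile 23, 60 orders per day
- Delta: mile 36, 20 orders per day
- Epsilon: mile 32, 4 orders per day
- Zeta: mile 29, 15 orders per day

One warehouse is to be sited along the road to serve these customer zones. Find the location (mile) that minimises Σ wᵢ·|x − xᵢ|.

For a sum of weighted absolute distances on a line, the optimum is the weighted median (not the mean). Total weight W = 269; half-weight = 134.5.
Sort by position and accumulate weight:
  mile 22 (Gamma, w=110) → cum 110
  mile 23 (Beta, w=60) → cum 170  ≥ 134.5 → median here
  mile 29 (Zeta, w=15) → cum 185
  mile 32 (Epsilon, w=4) → cum 189
  mile 34 (Alpha, w=60) → cum 249
  mile 36 (Delta, w=20) → cum 269
Optimal location: mile 23.

x = 23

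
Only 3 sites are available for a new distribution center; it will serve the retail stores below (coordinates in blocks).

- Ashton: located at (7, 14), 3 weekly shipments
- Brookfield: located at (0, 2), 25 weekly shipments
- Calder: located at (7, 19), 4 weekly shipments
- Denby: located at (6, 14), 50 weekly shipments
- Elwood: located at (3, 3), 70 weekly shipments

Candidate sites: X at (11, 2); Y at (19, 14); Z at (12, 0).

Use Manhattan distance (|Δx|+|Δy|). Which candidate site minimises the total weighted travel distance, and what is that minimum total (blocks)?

Total weighted distance at each candidate:
  X (11, 2): total = 1887
  Y (19, 14): total = 3419
  Z (12, 0): total = 2343
Minimum is at X with total 1887 blocks.

X, total 1887 blocks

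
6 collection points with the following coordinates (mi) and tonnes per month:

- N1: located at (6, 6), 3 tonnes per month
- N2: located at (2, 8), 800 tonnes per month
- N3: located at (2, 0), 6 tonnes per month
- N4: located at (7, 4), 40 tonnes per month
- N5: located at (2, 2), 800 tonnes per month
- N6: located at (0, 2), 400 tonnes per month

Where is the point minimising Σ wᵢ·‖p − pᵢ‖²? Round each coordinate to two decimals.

The minimiser of Σwᵢ‖p−pᵢ‖² is the weighted centroid p* = (Σwᵢpᵢ)/(Σwᵢ).
Σwᵢ = 2049.
Σwᵢxᵢ = 3·6 + 800·2 + 6·2 + 40·7 + 800·2 + 400·0 = 3510.
Σwᵢyᵢ = 3·6 + 800·8 + 6·0 + 40·4 + 800·2 + 400·2 = 8978.
x* = 3510/2049 = 1.71, y* = 8978/2049 = 4.38.

(1.71, 4.38)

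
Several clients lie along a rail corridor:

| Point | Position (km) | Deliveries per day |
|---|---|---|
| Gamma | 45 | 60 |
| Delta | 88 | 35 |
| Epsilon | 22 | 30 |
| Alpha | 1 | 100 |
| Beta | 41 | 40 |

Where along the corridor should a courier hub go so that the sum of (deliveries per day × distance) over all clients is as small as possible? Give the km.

x = 41

For a sum of weighted absolute distances on a line, the optimum is the weighted median (not the mean). Total weight W = 265; half-weight = 132.5.
Sort by position and accumulate weight:
  km 1 (Alpha, w=100) → cum 100
  km 22 (Epsilon, w=30) → cum 130
  km 41 (Beta, w=40) → cum 170  ≥ 132.5 → median here
  km 45 (Gamma, w=60) → cum 230
  km 88 (Delta, w=35) → cum 265
Optimal location: km 41.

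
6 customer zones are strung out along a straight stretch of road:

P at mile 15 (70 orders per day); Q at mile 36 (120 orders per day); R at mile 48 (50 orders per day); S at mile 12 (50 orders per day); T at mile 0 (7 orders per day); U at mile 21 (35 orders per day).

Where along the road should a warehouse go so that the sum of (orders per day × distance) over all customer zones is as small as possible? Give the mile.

For a sum of weighted absolute distances on a line, the optimum is the weighted median (not the mean). Total weight W = 332; half-weight = 166.
Sort by position and accumulate weight:
  mile 0 (T, w=7) → cum 7
  mile 12 (S, w=50) → cum 57
  mile 15 (P, w=70) → cum 127
  mile 21 (U, w=35) → cum 162
  mile 36 (Q, w=120) → cum 282  ≥ 166 → median here
  mile 48 (R, w=50) → cum 332
Optimal location: mile 36.

x = 36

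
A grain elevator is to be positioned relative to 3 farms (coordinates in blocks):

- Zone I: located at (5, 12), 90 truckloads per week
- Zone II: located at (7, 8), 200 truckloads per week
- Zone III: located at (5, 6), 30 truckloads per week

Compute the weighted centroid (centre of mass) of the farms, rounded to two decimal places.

(6.25, 8.94)

The minimiser of Σwᵢ‖p−pᵢ‖² is the weighted centroid p* = (Σwᵢpᵢ)/(Σwᵢ).
Σwᵢ = 320.
Σwᵢxᵢ = 90·5 + 200·7 + 30·5 = 2000.
Σwᵢyᵢ = 90·12 + 200·8 + 30·6 = 2860.
x* = 2000/320 = 6.25, y* = 2860/320 = 8.94.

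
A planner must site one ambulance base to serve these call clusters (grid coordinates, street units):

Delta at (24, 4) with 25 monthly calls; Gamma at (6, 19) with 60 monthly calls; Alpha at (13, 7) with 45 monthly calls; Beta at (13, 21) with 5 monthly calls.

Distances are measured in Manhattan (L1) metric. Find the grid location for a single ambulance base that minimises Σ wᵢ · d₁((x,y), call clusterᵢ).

(13, 7)

Manhattan distance separates: Σwᵢ(|x−xᵢ|+|y−yᵢ|) = Σwᵢ|x−xᵢ| + Σwᵢ|y−yᵢ|, so x and y are optimised independently as 1-D weighted medians.
Total weight W = 135; half = 67.5.
x-coordinate, sorted with cumulative weight:
  x=6 (Gamma, w=60) cum 60
  x=13 (Alpha, w=45) cum 105  ← median
  x=13 (Beta, w=5) cum 110
  x=24 (Delta, w=25) cum 135
⇒ x* = 13
y-coordinate, sorted with cumulative weight:
  y=4 (Delta, w=25) cum 25
  y=7 (Alpha, w=45) cum 70  ← median
  y=19 (Gamma, w=60) cum 130
  y=21 (Beta, w=5) cum 135
⇒ y* = 7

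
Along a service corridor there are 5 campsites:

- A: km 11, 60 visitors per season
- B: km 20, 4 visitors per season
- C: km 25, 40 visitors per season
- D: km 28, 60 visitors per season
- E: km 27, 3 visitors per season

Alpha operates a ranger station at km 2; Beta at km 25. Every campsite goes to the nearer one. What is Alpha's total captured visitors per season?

The indifferent point is the midpoint (2+25)/2 = 13.5; campsites left of it (closer to Alpha at 2) go to Alpha, those right go to Beta.
  A at 11 (w=60) → Alpha
  B at 20 (w=4) → Beta
  C at 25 (w=40) → Beta
  E at 27 (w=3) → Beta
  D at 28 (w=60) → Beta
Alpha captures 60; Beta captures 107.

60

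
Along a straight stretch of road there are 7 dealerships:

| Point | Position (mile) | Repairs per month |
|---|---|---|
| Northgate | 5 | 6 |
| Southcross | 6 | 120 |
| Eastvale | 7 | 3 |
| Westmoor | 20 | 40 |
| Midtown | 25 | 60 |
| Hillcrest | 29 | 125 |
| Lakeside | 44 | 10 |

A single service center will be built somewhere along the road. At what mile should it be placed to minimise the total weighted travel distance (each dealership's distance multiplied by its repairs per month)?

For a sum of weighted absolute distances on a line, the optimum is the weighted median (not the mean). Total weight W = 364; half-weight = 182.
Sort by position and accumulate weight:
  mile 5 (Northgate, w=6) → cum 6
  mile 6 (Southcross, w=120) → cum 126
  mile 7 (Eastvale, w=3) → cum 129
  mile 20 (Westmoor, w=40) → cum 169
  mile 25 (Midtown, w=60) → cum 229  ≥ 182 → median here
  mile 29 (Hillcrest, w=125) → cum 354
  mile 44 (Lakeside, w=10) → cum 364
Optimal location: mile 25.

x = 25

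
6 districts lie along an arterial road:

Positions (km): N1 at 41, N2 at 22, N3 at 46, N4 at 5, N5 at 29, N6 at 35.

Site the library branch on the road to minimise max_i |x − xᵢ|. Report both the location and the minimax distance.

location 25.5, max distance 20.5

The 1-center on a line is the midpoint of the two extreme points: leftmost at 5, rightmost at 46.
Optimal location = (5 + 46)/2 = 25.5; maximum distance = (46 − 5)/2 = 20.5.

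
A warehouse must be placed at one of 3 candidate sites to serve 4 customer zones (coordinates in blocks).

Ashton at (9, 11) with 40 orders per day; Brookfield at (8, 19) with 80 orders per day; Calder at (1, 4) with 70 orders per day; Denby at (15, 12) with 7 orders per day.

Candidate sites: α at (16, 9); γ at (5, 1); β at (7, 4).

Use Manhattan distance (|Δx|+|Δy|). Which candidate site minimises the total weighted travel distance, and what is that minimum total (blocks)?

Total weighted distance at each candidate:
  α (16, 9): total = 3228
  γ (5, 1): total = 2877
  β (7, 4): total = 2172
Minimum is at β with total 2172 blocks.

β, total 2172 blocks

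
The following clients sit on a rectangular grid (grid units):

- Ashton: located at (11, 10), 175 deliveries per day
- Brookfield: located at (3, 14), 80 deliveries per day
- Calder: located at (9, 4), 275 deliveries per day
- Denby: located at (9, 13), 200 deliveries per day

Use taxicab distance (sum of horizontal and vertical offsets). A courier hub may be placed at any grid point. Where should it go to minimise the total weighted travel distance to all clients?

Manhattan distance separates: Σwᵢ(|x−xᵢ|+|y−yᵢ|) = Σwᵢ|x−xᵢ| + Σwᵢ|y−yᵢ|, so x and y are optimised independently as 1-D weighted medians.
Total weight W = 730; half = 365.
x-coordinate, sorted with cumulative weight:
  x=3 (Brookfield, w=80) cum 80
  x=9 (Calder, w=275) cum 355
  x=9 (Denby, w=200) cum 555  ← median
  x=11 (Ashton, w=175) cum 730
⇒ x* = 9
y-coordinate, sorted with cumulative weight:
  y=4 (Calder, w=275) cum 275
  y=10 (Ashton, w=175) cum 450  ← median
  y=13 (Denby, w=200) cum 650
  y=14 (Brookfield, w=80) cum 730
⇒ y* = 10

(9, 10)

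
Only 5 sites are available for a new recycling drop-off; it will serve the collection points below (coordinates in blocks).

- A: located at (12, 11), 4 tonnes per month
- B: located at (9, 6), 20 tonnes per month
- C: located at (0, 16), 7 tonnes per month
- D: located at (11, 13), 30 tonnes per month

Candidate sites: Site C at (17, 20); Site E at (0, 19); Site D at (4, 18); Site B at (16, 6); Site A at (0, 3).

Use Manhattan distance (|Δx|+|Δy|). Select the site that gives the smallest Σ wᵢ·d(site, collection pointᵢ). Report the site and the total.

Site B, total 718 blocks

Total weighted distance at each candidate:
  Site C (17, 20): total = 1033
  Site E (0, 19): total = 1051
  Site D (4, 18): total = 802
  Site B (16, 6): total = 718
  Site A (0, 3): total = 1041
Minimum is at Site B with total 718 blocks.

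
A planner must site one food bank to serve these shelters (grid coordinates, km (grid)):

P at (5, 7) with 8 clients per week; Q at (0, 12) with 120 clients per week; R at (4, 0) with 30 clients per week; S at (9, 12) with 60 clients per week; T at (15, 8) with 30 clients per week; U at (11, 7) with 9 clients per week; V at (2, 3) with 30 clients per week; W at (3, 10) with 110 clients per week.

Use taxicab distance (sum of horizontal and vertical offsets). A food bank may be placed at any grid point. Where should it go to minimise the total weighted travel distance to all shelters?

Manhattan distance separates: Σwᵢ(|x−xᵢ|+|y−yᵢ|) = Σwᵢ|x−xᵢ| + Σwᵢ|y−yᵢ|, so x and y are optimised independently as 1-D weighted medians.
Total weight W = 397; half = 198.5.
x-coordinate, sorted with cumulative weight:
  x=0 (Q, w=120) cum 120
  x=2 (V, w=30) cum 150
  x=3 (W, w=110) cum 260  ← median
  x=4 (R, w=30) cum 290
  x=5 (P, w=8) cum 298
  x=9 (S, w=60) cum 358
  x=11 (U, w=9) cum 367
  x=15 (T, w=30) cum 397
⇒ x* = 3
y-coordinate, sorted with cumulative weight:
  y=0 (R, w=30) cum 30
  y=3 (V, w=30) cum 60
  y=7 (P, w=8) cum 68
  y=7 (U, w=9) cum 77
  y=8 (T, w=30) cum 107
  y=10 (W, w=110) cum 217  ← median
  y=12 (Q, w=120) cum 337
  y=12 (S, w=60) cum 397
⇒ y* = 10

(3, 10)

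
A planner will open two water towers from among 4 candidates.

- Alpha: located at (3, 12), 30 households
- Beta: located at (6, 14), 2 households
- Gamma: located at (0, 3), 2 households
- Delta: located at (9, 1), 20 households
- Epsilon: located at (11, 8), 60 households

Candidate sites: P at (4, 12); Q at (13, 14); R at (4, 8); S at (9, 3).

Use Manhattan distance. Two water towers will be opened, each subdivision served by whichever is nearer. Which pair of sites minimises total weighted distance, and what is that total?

{P, S}, total 516

Evaluate every pair (each demand assigned to the nearer of the two):
  {P, S}: total = 516
  {R, S}: total = 644
  {P, R}: total = 716
  {Q, R}: total = 842
  {Q, S}: total = 852
  {P, Q}: total = 864
Best pair: {P, S} with total 516.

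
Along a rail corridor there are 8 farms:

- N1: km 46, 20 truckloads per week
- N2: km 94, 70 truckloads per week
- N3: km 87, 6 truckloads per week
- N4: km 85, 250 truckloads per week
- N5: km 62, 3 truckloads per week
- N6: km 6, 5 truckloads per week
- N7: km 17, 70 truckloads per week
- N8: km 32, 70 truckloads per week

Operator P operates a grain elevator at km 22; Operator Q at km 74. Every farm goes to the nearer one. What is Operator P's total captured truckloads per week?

165

The indifferent point is the midpoint (22+74)/2 = 48; farms left of it (closer to Operator P at 22) go to Operator P, those right go to Operator Q.
  N6 at 6 (w=5) → Operator P
  N7 at 17 (w=70) → Operator P
  N8 at 32 (w=70) → Operator P
  N1 at 46 (w=20) → Operator P
  N5 at 62 (w=3) → Operator Q
  N4 at 85 (w=250) → Operator Q
  N3 at 87 (w=6) → Operator Q
  N2 at 94 (w=70) → Operator Q
Operator P captures 165; Operator Q captures 329.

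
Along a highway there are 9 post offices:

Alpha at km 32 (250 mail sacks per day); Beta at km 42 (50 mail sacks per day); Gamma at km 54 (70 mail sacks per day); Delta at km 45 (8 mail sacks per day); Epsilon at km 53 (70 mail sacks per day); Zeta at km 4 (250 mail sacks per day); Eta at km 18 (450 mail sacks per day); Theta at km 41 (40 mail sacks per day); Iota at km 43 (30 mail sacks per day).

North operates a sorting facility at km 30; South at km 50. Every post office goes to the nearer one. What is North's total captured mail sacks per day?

The indifferent point is the midpoint (30+50)/2 = 40; post offices left of it (closer to North at 30) go to North, those right go to South.
  Zeta at 4 (w=250) → North
  Eta at 18 (w=450) → North
  Alpha at 32 (w=250) → North
  Theta at 41 (w=40) → South
  Beta at 42 (w=50) → South
  Iota at 43 (w=30) → South
  Delta at 45 (w=8) → South
  Epsilon at 53 (w=70) → South
  Gamma at 54 (w=70) → South
North captures 950; South captures 268.

950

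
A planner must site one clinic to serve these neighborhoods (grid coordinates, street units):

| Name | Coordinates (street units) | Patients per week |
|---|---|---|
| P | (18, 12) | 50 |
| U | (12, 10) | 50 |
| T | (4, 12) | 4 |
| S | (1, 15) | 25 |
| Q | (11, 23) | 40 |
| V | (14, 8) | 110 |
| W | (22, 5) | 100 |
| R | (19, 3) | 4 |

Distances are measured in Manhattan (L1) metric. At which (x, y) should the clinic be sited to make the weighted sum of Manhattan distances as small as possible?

Manhattan distance separates: Σwᵢ(|x−xᵢ|+|y−yᵢ|) = Σwᵢ|x−xᵢ| + Σwᵢ|y−yᵢ|, so x and y are optimised independently as 1-D weighted medians.
Total weight W = 383; half = 191.5.
x-coordinate, sorted with cumulative weight:
  x=1 (S, w=25) cum 25
  x=4 (T, w=4) cum 29
  x=11 (Q, w=40) cum 69
  x=12 (U, w=50) cum 119
  x=14 (V, w=110) cum 229  ← median
  x=18 (P, w=50) cum 279
  x=19 (R, w=4) cum 283
  x=22 (W, w=100) cum 383
⇒ x* = 14
y-coordinate, sorted with cumulative weight:
  y=3 (R, w=4) cum 4
  y=5 (W, w=100) cum 104
  y=8 (V, w=110) cum 214  ← median
  y=10 (U, w=50) cum 264
  y=12 (P, w=50) cum 314
  y=12 (T, w=4) cum 318
  y=15 (S, w=25) cum 343
  y=23 (Q, w=40) cum 383
⇒ y* = 8

(14, 8)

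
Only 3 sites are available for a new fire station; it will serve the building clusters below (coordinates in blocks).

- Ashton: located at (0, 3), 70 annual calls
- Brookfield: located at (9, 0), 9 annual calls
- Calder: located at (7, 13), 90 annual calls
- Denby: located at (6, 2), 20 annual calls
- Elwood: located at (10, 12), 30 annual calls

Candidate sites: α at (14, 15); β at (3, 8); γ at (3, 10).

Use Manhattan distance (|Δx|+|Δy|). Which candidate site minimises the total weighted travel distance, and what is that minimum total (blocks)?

γ, total 1964 blocks

Total weighted distance at each candidate:
  α (14, 15): total = 3440
  β (3, 8): total = 2006
  γ (3, 10): total = 1964
Minimum is at γ with total 1964 blocks.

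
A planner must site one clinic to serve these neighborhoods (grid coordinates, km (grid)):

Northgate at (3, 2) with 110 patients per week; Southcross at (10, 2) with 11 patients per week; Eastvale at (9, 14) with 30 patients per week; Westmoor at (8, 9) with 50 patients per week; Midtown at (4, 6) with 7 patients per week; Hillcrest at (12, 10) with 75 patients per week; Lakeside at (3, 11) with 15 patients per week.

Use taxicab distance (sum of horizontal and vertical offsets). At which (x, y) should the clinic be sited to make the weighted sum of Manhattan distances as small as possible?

(8, 9)

Manhattan distance separates: Σwᵢ(|x−xᵢ|+|y−yᵢ|) = Σwᵢ|x−xᵢ| + Σwᵢ|y−yᵢ|, so x and y are optimised independently as 1-D weighted medians.
Total weight W = 298; half = 149.
x-coordinate, sorted with cumulative weight:
  x=3 (Northgate, w=110) cum 110
  x=3 (Lakeside, w=15) cum 125
  x=4 (Midtown, w=7) cum 132
  x=8 (Westmoor, w=50) cum 182  ← median
  x=9 (Eastvale, w=30) cum 212
  x=10 (Southcross, w=11) cum 223
  x=12 (Hillcrest, w=75) cum 298
⇒ x* = 8
y-coordinate, sorted with cumulative weight:
  y=2 (Northgate, w=110) cum 110
  y=2 (Southcross, w=11) cum 121
  y=6 (Midtown, w=7) cum 128
  y=9 (Westmoor, w=50) cum 178  ← median
  y=10 (Hillcrest, w=75) cum 253
  y=11 (Lakeside, w=15) cum 268
  y=14 (Eastvale, w=30) cum 298
⇒ y* = 9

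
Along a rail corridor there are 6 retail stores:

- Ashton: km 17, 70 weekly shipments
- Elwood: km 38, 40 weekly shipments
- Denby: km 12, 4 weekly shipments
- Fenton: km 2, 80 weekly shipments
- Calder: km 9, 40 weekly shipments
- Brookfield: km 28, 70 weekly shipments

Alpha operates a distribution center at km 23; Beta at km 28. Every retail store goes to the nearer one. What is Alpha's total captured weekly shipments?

194

The indifferent point is the midpoint (23+28)/2 = 25.5; retail stores left of it (closer to Alpha at 23) go to Alpha, those right go to Beta.
  Fenton at 2 (w=80) → Alpha
  Calder at 9 (w=40) → Alpha
  Denby at 12 (w=4) → Alpha
  Ashton at 17 (w=70) → Alpha
  Brookfield at 28 (w=70) → Beta
  Elwood at 38 (w=40) → Beta
Alpha captures 194; Beta captures 110.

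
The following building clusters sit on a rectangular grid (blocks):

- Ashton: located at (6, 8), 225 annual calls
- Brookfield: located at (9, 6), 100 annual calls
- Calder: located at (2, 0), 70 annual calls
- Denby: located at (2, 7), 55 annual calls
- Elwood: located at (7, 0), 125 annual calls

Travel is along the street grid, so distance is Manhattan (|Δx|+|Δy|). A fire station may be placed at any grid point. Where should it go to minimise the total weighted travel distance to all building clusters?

Manhattan distance separates: Σwᵢ(|x−xᵢ|+|y−yᵢ|) = Σwᵢ|x−xᵢ| + Σwᵢ|y−yᵢ|, so x and y are optimised independently as 1-D weighted medians.
Total weight W = 575; half = 287.5.
x-coordinate, sorted with cumulative weight:
  x=2 (Calder, w=70) cum 70
  x=2 (Denby, w=55) cum 125
  x=6 (Ashton, w=225) cum 350  ← median
  x=7 (Elwood, w=125) cum 475
  x=9 (Brookfield, w=100) cum 575
⇒ x* = 6
y-coordinate, sorted with cumulative weight:
  y=0 (Calder, w=70) cum 70
  y=0 (Elwood, w=125) cum 195
  y=6 (Brookfield, w=100) cum 295  ← median
  y=7 (Denby, w=55) cum 350
  y=8 (Ashton, w=225) cum 575
⇒ y* = 6

(6, 6)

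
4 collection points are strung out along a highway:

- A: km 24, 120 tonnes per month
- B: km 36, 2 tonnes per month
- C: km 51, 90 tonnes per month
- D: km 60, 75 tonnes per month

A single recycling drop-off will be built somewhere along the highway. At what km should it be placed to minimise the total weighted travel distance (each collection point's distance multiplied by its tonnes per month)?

For a sum of weighted absolute distances on a line, the optimum is the weighted median (not the mean). Total weight W = 287; half-weight = 143.5.
Sort by position and accumulate weight:
  km 24 (A, w=120) → cum 120
  km 36 (B, w=2) → cum 122
  km 51 (C, w=90) → cum 212  ≥ 143.5 → median here
  km 60 (D, w=75) → cum 287
Optimal location: km 51.

x = 51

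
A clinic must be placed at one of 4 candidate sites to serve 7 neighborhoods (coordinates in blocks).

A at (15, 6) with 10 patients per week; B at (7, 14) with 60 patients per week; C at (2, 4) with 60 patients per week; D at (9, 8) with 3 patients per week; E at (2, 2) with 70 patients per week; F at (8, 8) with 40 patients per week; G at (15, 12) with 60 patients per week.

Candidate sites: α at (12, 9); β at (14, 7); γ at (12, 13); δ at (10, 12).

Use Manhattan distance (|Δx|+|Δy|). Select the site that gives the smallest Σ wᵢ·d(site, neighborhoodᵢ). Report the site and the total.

Total weighted distance at each candidate:
  α (12, 9): total = 3322
  β (14, 7): total = 3608
  γ (12, 13): total = 3694
  δ (10, 12): total = 3185
Minimum is at δ with total 3185 blocks.

δ, total 3185 blocks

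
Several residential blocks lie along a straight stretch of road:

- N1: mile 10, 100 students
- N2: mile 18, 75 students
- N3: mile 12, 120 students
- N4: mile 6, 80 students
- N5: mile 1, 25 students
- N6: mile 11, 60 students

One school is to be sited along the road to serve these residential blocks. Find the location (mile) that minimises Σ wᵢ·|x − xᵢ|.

x = 11

For a sum of weighted absolute distances on a line, the optimum is the weighted median (not the mean). Total weight W = 460; half-weight = 230.
Sort by position and accumulate weight:
  mile 1 (N5, w=25) → cum 25
  mile 6 (N4, w=80) → cum 105
  mile 10 (N1, w=100) → cum 205
  mile 11 (N6, w=60) → cum 265  ≥ 230 → median here
  mile 12 (N3, w=120) → cum 385
  mile 18 (N2, w=75) → cum 460
Optimal location: mile 11.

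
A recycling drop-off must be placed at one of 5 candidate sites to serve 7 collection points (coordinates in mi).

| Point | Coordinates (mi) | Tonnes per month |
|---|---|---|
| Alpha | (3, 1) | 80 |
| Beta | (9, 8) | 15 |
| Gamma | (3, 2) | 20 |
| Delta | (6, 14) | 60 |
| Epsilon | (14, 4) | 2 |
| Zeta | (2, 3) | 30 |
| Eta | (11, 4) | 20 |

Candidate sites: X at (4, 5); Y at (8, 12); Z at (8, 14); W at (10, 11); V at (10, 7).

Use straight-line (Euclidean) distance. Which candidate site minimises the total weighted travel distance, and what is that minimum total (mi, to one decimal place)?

Total weighted distance at each candidate:
  X (4, 5): total = 1280.1
  Y (8, 12): total = 1937.2
  Z (8, 14): total = 2193.5
  W (10, 11): total = 2049.0
  V (10, 7): total = 1756.1
Minimum is at X with total 1280.1 mi.

X, total 1280.1 mi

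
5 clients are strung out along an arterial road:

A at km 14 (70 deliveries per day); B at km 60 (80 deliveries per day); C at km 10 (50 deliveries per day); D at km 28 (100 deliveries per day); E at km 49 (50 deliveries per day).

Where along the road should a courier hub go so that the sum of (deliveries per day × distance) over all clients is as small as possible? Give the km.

x = 28

For a sum of weighted absolute distances on a line, the optimum is the weighted median (not the mean). Total weight W = 350; half-weight = 175.
Sort by position and accumulate weight:
  km 10 (C, w=50) → cum 50
  km 14 (A, w=70) → cum 120
  km 28 (D, w=100) → cum 220  ≥ 175 → median here
  km 49 (E, w=50) → cum 270
  km 60 (B, w=80) → cum 350
Optimal location: km 28.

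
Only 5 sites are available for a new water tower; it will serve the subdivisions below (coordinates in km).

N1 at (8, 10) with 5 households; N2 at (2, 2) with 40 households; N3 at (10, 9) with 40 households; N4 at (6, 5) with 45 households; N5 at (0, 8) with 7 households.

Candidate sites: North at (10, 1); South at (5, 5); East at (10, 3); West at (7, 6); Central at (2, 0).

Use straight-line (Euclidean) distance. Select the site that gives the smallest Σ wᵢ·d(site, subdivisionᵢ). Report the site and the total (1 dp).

Total weighted distance at each candidate:
  North (10, 1): total = 1028.6
  South (5, 5): total = 540.8
  East (10, 3): total = 878.4
  West (7, 6): total = 561.0
  Central (2, 0): total = 965.8
Minimum is at South with total 540.8 km.

South, total 540.8 km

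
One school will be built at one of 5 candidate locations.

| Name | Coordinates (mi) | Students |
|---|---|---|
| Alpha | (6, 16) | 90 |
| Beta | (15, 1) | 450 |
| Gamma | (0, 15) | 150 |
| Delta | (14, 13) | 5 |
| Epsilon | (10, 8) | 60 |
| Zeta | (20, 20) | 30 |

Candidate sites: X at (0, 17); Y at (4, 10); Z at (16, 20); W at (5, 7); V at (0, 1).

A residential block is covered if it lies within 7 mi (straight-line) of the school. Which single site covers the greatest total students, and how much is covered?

Coverage radius r = 7 mi; a point is covered iff (Δx)²+(Δy)² ≤ 7² = 49.
  X (0, 17): covers {Alpha, Gamma} → 240
  Y (4, 10): covers {Alpha, Gamma, Epsilon} → 300
  Z (16, 20): covers {Zeta} → 30
  W (5, 7): covers {Epsilon} → 60
  V (0, 1): covers {none} → 0
Maximum coverage at Y: 300 students.

Y, covering 300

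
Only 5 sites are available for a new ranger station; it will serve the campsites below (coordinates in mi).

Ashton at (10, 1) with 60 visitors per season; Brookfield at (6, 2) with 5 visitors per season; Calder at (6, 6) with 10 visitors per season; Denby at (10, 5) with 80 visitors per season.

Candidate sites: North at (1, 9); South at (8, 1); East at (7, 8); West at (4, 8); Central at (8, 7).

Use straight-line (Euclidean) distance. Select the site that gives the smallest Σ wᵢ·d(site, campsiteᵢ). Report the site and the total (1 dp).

South, total 542.8 mi

Total weighted distance at each candidate:
  North (1, 9): total = 1611.7
  South (8, 1): total = 542.8
  East (7, 8): total = 849.1
  West (4, 8): total = 1149.7
  Central (8, 7): total = 655.0
Minimum is at South with total 542.8 mi.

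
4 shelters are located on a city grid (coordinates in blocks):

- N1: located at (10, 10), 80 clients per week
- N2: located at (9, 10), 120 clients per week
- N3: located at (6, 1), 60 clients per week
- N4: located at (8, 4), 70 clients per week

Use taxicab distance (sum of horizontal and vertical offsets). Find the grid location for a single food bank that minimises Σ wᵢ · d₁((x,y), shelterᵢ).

(9, 10)

Manhattan distance separates: Σwᵢ(|x−xᵢ|+|y−yᵢ|) = Σwᵢ|x−xᵢ| + Σwᵢ|y−yᵢ|, so x and y are optimised independently as 1-D weighted medians.
Total weight W = 330; half = 165.
x-coordinate, sorted with cumulative weight:
  x=6 (N3, w=60) cum 60
  x=8 (N4, w=70) cum 130
  x=9 (N2, w=120) cum 250  ← median
  x=10 (N1, w=80) cum 330
⇒ x* = 9
y-coordinate, sorted with cumulative weight:
  y=1 (N3, w=60) cum 60
  y=4 (N4, w=70) cum 130
  y=10 (N1, w=80) cum 210  ← median
  y=10 (N2, w=120) cum 330
⇒ y* = 10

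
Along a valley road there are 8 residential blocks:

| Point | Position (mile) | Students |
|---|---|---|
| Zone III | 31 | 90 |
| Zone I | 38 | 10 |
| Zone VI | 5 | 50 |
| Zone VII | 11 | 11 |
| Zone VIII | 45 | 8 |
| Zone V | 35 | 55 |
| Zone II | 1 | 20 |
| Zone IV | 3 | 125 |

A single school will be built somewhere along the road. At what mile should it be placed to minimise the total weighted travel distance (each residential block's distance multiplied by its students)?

x = 5

For a sum of weighted absolute distances on a line, the optimum is the weighted median (not the mean). Total weight W = 369; half-weight = 184.5.
Sort by position and accumulate weight:
  mile 1 (Zone II, w=20) → cum 20
  mile 3 (Zone IV, w=125) → cum 145
  mile 5 (Zone VI, w=50) → cum 195  ≥ 184.5 → median here
  mile 11 (Zone VII, w=11) → cum 206
  mile 31 (Zone III, w=90) → cum 296
  mile 35 (Zone V, w=55) → cum 351
  mile 38 (Zone I, w=10) → cum 361
  mile 45 (Zone VIII, w=8) → cum 369
Optimal location: mile 5.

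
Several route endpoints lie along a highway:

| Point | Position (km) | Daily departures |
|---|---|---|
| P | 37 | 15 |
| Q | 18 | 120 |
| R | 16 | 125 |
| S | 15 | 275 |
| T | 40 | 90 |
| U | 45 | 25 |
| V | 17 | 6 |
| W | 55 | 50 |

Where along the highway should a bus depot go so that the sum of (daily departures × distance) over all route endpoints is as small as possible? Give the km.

For a sum of weighted absolute distances on a line, the optimum is the weighted median (not the mean). Total weight W = 706; half-weight = 353.
Sort by position and accumulate weight:
  km 15 (S, w=275) → cum 275
  km 16 (R, w=125) → cum 400  ≥ 353 → median here
  km 17 (V, w=6) → cum 406
  km 18 (Q, w=120) → cum 526
  km 37 (P, w=15) → cum 541
  km 40 (T, w=90) → cum 631
  km 45 (U, w=25) → cum 656
  km 55 (W, w=50) → cum 706
Optimal location: km 16.

x = 16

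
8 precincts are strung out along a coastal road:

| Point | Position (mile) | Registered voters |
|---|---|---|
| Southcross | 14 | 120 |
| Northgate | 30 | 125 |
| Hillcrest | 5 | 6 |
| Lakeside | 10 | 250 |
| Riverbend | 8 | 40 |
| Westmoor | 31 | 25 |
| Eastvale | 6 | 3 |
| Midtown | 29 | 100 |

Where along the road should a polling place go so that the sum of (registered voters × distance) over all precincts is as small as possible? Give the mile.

x = 14

For a sum of weighted absolute distances on a line, the optimum is the weighted median (not the mean). Total weight W = 669; half-weight = 334.5.
Sort by position and accumulate weight:
  mile 5 (Hillcrest, w=6) → cum 6
  mile 6 (Eastvale, w=3) → cum 9
  mile 8 (Riverbend, w=40) → cum 49
  mile 10 (Lakeside, w=250) → cum 299
  mile 14 (Southcross, w=120) → cum 419  ≥ 334.5 → median here
  mile 29 (Midtown, w=100) → cum 519
  mile 30 (Northgate, w=125) → cum 644
  mile 31 (Westmoor, w=25) → cum 669
Optimal location: mile 14.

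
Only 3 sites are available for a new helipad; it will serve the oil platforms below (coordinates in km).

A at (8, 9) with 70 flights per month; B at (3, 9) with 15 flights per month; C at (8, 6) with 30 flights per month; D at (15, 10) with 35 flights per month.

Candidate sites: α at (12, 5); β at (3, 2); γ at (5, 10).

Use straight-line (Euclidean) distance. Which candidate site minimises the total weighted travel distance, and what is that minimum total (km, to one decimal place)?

γ, total 754.9 km

Total weighted distance at each candidate:
  α (12, 5): total = 871.5
  β (3, 2): total = 1404.0
  γ (5, 10): total = 754.9
Minimum is at γ with total 754.9 km.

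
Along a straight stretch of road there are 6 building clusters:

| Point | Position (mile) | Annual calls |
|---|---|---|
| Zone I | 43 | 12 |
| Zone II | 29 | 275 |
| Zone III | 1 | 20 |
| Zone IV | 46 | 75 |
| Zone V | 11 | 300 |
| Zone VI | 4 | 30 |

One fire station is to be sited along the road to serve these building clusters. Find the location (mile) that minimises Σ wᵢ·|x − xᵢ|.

x = 29

For a sum of weighted absolute distances on a line, the optimum is the weighted median (not the mean). Total weight W = 712; half-weight = 356.
Sort by position and accumulate weight:
  mile 1 (Zone III, w=20) → cum 20
  mile 4 (Zone VI, w=30) → cum 50
  mile 11 (Zone V, w=300) → cum 350
  mile 29 (Zone II, w=275) → cum 625  ≥ 356 → median here
  mile 43 (Zone I, w=12) → cum 637
  mile 46 (Zone IV, w=75) → cum 712
Optimal location: mile 29.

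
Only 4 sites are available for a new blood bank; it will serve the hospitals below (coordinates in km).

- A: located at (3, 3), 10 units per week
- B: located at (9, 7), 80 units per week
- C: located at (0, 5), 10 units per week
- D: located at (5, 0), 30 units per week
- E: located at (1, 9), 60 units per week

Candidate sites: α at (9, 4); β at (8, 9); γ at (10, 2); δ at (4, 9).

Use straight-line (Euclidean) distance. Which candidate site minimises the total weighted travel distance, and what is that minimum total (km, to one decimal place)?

δ, total 999.9 km

Total weighted distance at each candidate:
  α (9, 4): total = 1127.1
  β (8, 9): total = 1051.0
  γ (10, 2): total = 1428.7
  δ (4, 9): total = 999.9
Minimum is at δ with total 999.9 km.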